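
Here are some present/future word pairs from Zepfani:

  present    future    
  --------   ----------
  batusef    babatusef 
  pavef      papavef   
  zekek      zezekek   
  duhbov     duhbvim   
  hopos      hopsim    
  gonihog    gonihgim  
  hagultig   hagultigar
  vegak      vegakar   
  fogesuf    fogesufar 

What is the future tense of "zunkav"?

zunkavar

gonihog and hagultig both end in -g yet inflect differently (gonihgim, hagultigar), so the final letter is not what conditions the rule; the last vowel is.
"zunkav" has last vowel 'a'. The one such stem in the data (vegak → vegakar) adds -ar, so the same rule applies.
The other patterns: stems whose last vowel is 'e' repeat the first consonant+vowel as a prefix; stems whose last vowel is 'o' delete the last vowel and add -im.
So zunkav → zunkavar.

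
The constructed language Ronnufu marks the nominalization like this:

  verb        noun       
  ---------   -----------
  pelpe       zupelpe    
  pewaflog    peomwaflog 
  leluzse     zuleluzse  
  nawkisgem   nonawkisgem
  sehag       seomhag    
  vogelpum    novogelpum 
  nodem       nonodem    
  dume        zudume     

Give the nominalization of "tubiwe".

zutubiwe

nawkisgem and leluzse both have last vowel 'e' yet inflect differently (nonawkisgem, zuleluzse), so the last vowel is not what conditions the rule; the final letter is.
"tubiwe" ends in -e. The stems ending in -e (leluzse → zuleluzse, pelpe → zupelpe, dume → zudume) add the prefix zu-.
The other patterns: stems ending in -m add the prefix no-; stems ending in -g insert -om- after the first vowel.
So tubiwe → zutubiwe.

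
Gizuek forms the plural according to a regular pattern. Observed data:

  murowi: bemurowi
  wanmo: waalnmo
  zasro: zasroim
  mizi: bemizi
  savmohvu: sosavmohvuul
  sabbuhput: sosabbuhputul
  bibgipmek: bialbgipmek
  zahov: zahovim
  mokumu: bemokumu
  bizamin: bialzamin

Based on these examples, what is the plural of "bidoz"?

bialdoz

"bidoz" begins with b-. The stems beginning with b- (bibgipmek → bialbgipmek, bizamin → bialzamin) insert -al- after the first vowel.
The other patterns: stems beginning with m- add the prefix be-; stems beginning with s- add so- … -ul around the stem; stems beginning with z- add -im.
So bidoz → bialdoz.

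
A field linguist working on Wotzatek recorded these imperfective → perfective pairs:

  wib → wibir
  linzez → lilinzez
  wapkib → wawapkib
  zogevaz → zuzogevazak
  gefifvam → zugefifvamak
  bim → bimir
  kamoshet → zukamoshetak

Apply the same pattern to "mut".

wib and wapkib both end in -b yet inflect differently (wibir, wawapkib), so the final letter is not what conditions the rule; the number of vowels is.
"mut" has 1 vowel. The stems with 1 vowel (bim → bimir, wib → wibir) add -ir.
So mut → mutir.

mutir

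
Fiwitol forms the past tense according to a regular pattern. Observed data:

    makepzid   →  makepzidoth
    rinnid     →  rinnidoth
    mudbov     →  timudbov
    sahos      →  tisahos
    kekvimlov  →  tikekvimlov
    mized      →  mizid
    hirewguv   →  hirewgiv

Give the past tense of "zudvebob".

tizudvebob

"zudvebob" has last vowel 'o'. The stems whose last vowel is 'o' (mudbov → timudbov, sahos → tisahos, kekvimlov → tikekvimlov) add the prefix ti-.
The other patterns: stems whose last vowel is 'i' add -oth; stems whose last vowel is 'e' or 'u' change the last vowel to 'i'.
So zudvebob → tizudvebob.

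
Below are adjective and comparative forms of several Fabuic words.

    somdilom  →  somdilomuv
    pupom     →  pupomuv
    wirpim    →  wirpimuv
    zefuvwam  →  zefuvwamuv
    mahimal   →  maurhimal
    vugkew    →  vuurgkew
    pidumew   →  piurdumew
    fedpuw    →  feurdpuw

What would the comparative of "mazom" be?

zefuvwam and mahimal both have last vowel 'a' yet inflect differently (zefuvwamuv, maurhimal), so the last vowel is not what conditions the rule; the final letter is.
"mazom" ends in -m. The stems ending in -m (somdilom → somdilomuv, pupom → pupomuv, wirpim → wirpimuv) add -uv.
The other pattern: stems ending in -l or -w insert -ur- after the first vowel.
So mazom → mazomuv.

mazomuv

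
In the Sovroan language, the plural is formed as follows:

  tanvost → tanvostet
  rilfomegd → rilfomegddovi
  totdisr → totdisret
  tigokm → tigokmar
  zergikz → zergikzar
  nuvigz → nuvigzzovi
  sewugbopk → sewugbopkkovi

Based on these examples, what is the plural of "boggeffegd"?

boggeffegddovi

"boggeffegd" has second-to-last letter 'g'. The stems whose second-to-last letter is 'g' (rilfomegd → rilfomegddovi, nuvigz → nuvigzzovi) double the final consonant and add -ovi.
The other patterns: stems whose second-to-last letter is 's' add -et; stems whose second-to-last letter is 'k' add -ar.
So boggeffegd → boggeffegddovi.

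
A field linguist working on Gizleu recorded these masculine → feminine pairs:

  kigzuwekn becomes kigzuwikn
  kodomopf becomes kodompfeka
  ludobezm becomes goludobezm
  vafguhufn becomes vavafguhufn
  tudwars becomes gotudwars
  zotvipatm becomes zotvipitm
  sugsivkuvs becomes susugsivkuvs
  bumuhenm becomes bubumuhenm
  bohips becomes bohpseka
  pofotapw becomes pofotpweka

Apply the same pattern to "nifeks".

"nifeks" has second-to-last letter 'k'. The one such stem in the data (kigzuwekn → kigzuwikn) changes the last vowel to 'i' (as does zotvipatm), so the same rule applies.
The other patterns: stems whose second-to-last letter is 'r' or 'z' add the prefix go-; stems whose second-to-last letter is 'p' delete the last vowel and add -eka; stems whose second-to-last letter is 'f', 'n' or 'v' repeat the first consonant+vowel as a prefix.
So nifeks → nifiks.

nifiks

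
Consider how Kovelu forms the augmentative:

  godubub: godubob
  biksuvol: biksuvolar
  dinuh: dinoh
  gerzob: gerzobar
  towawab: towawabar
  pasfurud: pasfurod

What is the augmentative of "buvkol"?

buvkolar

godubub and gerzob both end in -b yet inflect differently (godubob, gerzobar), so the final letter is not what conditions the rule; the last vowel is.
"buvkol" has last vowel 'o'. The stems whose last vowel is 'o' (biksuvol → biksuvolar, gerzob → gerzobar) add -ar.
The other pattern: stems whose last vowel is 'u' change the last vowel to 'o'.
So buvkol → buvkolar.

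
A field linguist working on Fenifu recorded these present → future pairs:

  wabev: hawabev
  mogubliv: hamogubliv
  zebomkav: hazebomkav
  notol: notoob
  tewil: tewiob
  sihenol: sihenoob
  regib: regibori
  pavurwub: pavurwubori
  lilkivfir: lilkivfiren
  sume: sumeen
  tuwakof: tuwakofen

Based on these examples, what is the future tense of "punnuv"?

hapunnuv

"punnuv" ends in -v. The stems ending in -v (wabev → hawabev, mogubliv → hamogubliv, zebomkav → hazebomkav) add the prefix ha-.
So punnuv → hapunnuv.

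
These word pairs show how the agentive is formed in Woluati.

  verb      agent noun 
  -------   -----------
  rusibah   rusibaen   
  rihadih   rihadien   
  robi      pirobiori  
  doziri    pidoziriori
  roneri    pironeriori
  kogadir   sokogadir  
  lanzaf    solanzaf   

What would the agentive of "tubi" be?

pitubiori

rihadih and robi both have last vowel 'i' yet inflect differently (rihadien, pirobiori), so the last vowel is not what conditions the rule; the final letter is.
"tubi" ends in -i. The stems ending in -i (robi → pirobiori, doziri → pidoziriori, roneri → pironeriori) add pi- … -ori around the stem.
The other patterns: stems ending in -h drop the final letter and add -en; stems ending in -f or -r add the prefix so-.
So tubi → pitubiori.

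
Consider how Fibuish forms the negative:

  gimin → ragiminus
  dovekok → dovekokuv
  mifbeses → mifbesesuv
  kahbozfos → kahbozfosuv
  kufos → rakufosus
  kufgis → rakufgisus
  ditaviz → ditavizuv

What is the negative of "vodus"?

ravodusus

mifbeses and kufos both end in -s yet inflect differently (mifbesesuv, rakufosus), so the final letter is not what conditions the rule; the number of vowels is.
"vodus" has 2 vowels. The stems with 2 vowels (kufos → rakufosus, gimin → ragiminus, kufgis → rakufgisus) add ra- … -us around the stem.
The other pattern: stems with 3 vowels add -uv.
So vodus → ravodusus.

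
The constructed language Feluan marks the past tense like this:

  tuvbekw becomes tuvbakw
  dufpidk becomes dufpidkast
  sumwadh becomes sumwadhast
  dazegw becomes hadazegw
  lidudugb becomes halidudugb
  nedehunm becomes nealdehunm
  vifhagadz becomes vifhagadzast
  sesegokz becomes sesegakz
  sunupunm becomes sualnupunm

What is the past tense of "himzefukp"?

himzefakp

vifhagadz and sesegokz both end in -z yet inflect differently (vifhagadzast, sesegakz), so the final letter is not what conditions the rule; the second-to-last letter is.
"himzefukp" has second-to-last letter 'k'. The stems whose second-to-last letter is 'k' (sesegokz → sesegakz, tuvbekw → tuvbakw) change the last vowel to 'a'.
So himzefukp → himzefakp.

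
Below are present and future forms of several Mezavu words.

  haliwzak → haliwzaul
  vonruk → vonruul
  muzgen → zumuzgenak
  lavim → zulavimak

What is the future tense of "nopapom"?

"nopapom" ends in -m. The one such stem in the data (lavim → zulavimak) adds zu- … -ak around the stem, so the same rule applies.
The other pattern: stems ending in -k drop the final letter and add -ul.
So nopapom → zunopapomak.

zunopapomak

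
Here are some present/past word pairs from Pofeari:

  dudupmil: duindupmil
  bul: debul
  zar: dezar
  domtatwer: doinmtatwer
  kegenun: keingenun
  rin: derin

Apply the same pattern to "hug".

"hug" has 1 vowel. The stems with 1 vowel (rin → derin, zar → dezar, bul → debul) add the prefix de-.
So hug → dehug.

dehug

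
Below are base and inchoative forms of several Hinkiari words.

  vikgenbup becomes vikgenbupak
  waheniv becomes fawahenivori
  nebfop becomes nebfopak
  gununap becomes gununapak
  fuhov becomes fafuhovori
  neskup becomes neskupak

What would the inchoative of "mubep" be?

mubepak

nebfop and fuhov both have last vowel 'o' yet inflect differently (nebfopak, fafuhovori), so the last vowel is not what conditions the rule; the final letter is.
"mubep" ends in -p. The stems ending in -p (nebfop → nebfopak, neskup → neskupak, vikgenbup → vikgenbupak) add -ak.
The other pattern: stems ending in -v add fa- … -ori around the stem.
So mubep → mubepak.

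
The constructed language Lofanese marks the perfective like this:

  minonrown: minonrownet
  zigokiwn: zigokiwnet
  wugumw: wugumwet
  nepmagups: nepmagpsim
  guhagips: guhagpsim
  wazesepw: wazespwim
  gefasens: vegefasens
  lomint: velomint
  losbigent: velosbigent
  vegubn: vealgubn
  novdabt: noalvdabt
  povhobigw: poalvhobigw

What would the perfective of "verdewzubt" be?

wugumw and wazesepw both end in -w yet inflect differently (wugumwet, wazespwim), so the final letter is not what conditions the rule; the second-to-last letter is.
"verdewzubt" has second-to-last letter 'b'. The stems whose second-to-last letter is 'b' (vegubn → vealgubn, novdabt → noalvdabt) insert -al- after the first vowel.
The other patterns: stems whose second-to-last letter is 'm' or 'w' add -et; stems whose second-to-last letter is 'p' delete the last vowel and add -im; stems whose second-to-last letter is 'n' add the prefix ve-.
So verdewzubt → vealrdewzubt.

vealrdewzubt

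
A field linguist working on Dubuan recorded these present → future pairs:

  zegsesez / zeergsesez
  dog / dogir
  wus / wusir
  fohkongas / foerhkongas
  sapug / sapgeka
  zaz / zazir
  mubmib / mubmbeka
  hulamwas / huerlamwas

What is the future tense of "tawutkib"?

dog and sapug both end in -g yet inflect differently (dogir, sapgeka), so the final letter is not what conditions the rule; the number of vowels is.
"tawutkib" has 3 vowels. The stems with 3 vowels (hulamwas → huerlamwas, fohkongas → foerhkongas, zegsesez → zeergsesez) insert -er- after the first vowel.
So tawutkib → taerwutkib.

taerwutkib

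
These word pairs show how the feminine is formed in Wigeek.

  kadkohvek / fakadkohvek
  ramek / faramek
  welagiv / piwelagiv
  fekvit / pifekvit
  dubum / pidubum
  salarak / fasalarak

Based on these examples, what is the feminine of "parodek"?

"parodek" ends in -k. The stems ending in -k (kadkohvek → fakadkohvek, salarak → fasalarak, ramek → faramek) add the prefix fa-.
So parodek → faparodek.

faparodek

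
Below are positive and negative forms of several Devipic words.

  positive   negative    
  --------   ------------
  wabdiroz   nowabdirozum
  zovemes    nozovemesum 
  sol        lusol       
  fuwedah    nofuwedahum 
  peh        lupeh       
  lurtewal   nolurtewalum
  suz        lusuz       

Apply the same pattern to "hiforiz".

nohiforizum

lurtewal and sol both end in -l yet inflect differently (nolurtewalum, lusol), so the final letter is not what conditions the rule; the number of vowels is.
"hiforiz" has 3 vowels. The stems with 3 vowels (wabdiroz → nowabdirozum, zovemes → nozovemesum, lurtewal → nolurtewalum) add no- … -um around the stem.
So hiforiz → nohiforizum.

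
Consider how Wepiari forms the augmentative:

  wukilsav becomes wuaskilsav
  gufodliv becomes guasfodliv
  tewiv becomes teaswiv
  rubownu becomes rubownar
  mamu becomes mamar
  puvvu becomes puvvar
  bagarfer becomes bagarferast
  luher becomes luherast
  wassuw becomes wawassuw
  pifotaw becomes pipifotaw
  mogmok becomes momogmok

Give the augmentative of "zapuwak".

"zapuwak" ends in -k. The one such stem in the data (mogmok → momogmok) repeats the first consonant+vowel as a prefix (as do wassuw, pifotaw), so the same rule applies.
The other patterns: stems ending in -v insert -as- after the first vowel; stems ending in -u drop the final letter and add -ar; stems ending in -r add -ast.
So zapuwak → zazapuwak.

zazapuwak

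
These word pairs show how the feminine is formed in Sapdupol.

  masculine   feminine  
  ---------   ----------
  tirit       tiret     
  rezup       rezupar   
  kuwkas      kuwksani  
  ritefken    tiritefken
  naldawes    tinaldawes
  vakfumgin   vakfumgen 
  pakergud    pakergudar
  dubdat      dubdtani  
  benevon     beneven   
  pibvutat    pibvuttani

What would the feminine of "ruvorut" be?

tirit and pibvutat both end in -t yet inflect differently (tiret, pibvuttani), so the final letter is not what conditions the rule; the last vowel is.
"ruvorut" has last vowel 'u'. The stems whose last vowel is 'u' (rezup → rezupar, pakergud → pakergudar) add -ar.
So ruvorut → ruvorutar.

ruvorutar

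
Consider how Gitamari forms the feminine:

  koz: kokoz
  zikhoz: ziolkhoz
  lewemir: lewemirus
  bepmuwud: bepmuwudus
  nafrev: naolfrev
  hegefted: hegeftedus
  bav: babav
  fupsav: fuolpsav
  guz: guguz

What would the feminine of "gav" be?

gagav

bav and fupsav both end in -v yet inflect differently (babav, fuolpsav), so the final letter is not what conditions the rule; the number of vowels is.
"gav" has 1 vowel. The stems with 1 vowel (bav → babav, guz → guguz, koz → kokoz) repeat the first consonant+vowel as a prefix.
So gav → gagav.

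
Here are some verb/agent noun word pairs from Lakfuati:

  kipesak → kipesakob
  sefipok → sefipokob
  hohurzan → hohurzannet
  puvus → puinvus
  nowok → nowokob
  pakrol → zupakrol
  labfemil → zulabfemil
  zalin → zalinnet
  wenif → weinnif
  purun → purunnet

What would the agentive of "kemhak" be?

sefipok and pakrol both have last vowel 'o' yet inflect differently (sefipokob, zupakrol), so the last vowel is not what conditions the rule; the final letter is.
"kemhak" ends in -k. The stems ending in -k (sefipok → sefipokob, nowok → nowokob, kipesak → kipesakob) add -ob.
The other patterns: stems ending in -l add the prefix zu-; stems ending in -n double the final consonant and add -et; stems ending in -f or -s insert -in- after the first vowel.
So kemhak → kemhakob.

kemhakob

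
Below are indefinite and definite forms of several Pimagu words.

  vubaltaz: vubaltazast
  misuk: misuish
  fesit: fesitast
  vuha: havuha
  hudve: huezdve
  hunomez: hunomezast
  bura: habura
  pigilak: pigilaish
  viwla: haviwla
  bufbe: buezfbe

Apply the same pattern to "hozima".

vuha and pigilak both have last vowel 'a' yet inflect differently (havuha, pigilaish), so the last vowel is not what conditions the rule; the final letter is.
"hozima" ends in -a. The stems ending in -a (vuha → havuha, bura → habura, viwla → haviwla) add the prefix ha-.
So hozima → hahozima.

hahozima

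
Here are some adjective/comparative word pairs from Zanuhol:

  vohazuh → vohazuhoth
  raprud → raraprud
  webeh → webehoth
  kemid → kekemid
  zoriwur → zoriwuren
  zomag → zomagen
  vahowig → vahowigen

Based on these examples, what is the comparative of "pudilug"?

pudilugen

"pudilug" ends in -g. The stems ending in -g (vahowig → vahowigen, zomag → zomagen) add -en.
The other patterns: stems ending in -d repeat the first consonant+vowel as a prefix; stems ending in -h add -oth.
So pudilug → pudilugen.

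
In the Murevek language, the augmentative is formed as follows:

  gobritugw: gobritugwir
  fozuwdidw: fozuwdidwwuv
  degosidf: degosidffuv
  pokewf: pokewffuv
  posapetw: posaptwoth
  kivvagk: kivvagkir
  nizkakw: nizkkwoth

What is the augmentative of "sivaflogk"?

sivaflogkir

nizkakw and gobritugw both end in -w yet inflect differently (nizkkwoth, gobritugwir), so the final letter is not what conditions the rule; the second-to-last letter is.
"sivaflogk" has second-to-last letter 'g'. The stems whose second-to-last letter is 'g' (gobritugw → gobritugwir, kivvagk → kivvagkir) add -ir.
The other patterns: stems whose second-to-last letter is 'k' or 't' delete the last vowel and add -oth; stems whose second-to-last letter is 'd' or 'w' double the final consonant and add -uv.
So sivaflogk → sivaflogkir.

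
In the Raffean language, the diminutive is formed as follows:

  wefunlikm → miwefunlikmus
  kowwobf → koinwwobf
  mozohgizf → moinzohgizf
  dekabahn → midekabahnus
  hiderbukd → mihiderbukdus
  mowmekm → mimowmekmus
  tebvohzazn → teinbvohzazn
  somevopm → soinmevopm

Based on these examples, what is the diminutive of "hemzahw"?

mihemzahwus

dekabahn and tebvohzazn both end in -n yet inflect differently (midekabahnus, teinbvohzazn), so the final letter is not what conditions the rule; the second-to-last letter is.
"hemzahw" has second-to-last letter 'h'. The one such stem in the data (dekabahn → midekabahnus) adds mi- … -us around the stem, so the same rule applies.
So hemzahw → mihemzahwus.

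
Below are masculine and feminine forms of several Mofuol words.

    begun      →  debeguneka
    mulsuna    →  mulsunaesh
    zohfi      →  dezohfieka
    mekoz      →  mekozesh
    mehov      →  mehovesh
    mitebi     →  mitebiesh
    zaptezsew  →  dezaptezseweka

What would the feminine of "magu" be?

mitebi and zohfi both end in -i yet inflect differently (mitebiesh, dezohfieka), so the final letter is not what conditions the rule; the first letter is.
"magu" begins with m-. The stems beginning with m- (mulsuna → mulsunaesh, mitebi → mitebiesh, mekoz → mekozesh) add -esh.
So magu → maguesh.

maguesh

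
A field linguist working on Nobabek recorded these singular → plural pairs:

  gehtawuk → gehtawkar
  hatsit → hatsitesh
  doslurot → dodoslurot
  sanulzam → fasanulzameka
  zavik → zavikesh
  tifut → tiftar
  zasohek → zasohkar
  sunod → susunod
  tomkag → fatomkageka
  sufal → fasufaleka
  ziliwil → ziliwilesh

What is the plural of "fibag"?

fafibageka

ziliwil and sufal both end in -l yet inflect differently (ziliwilesh, fasufaleka), so the final letter is not what conditions the rule; the last vowel is.
"fibag" has last vowel 'a'. The stems whose last vowel is 'a' (sufal → fasufaleka, tomkag → fatomkageka, sanulzam → fasanulzameka) add fa- … -eka around the stem.
So fibag → fafibageka.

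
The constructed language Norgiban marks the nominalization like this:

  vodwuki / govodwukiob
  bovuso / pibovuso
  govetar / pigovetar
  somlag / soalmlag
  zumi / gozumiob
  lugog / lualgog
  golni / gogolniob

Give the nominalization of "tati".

lugog and bovuso both have last vowel 'o' yet inflect differently (lualgog, pibovuso), so the last vowel is not what conditions the rule; the final letter is.
"tati" ends in -i. The stems ending in -i (zumi → gozumiob, vodwuki → govodwukiob, golni → gogolniob) add go- … -ob around the stem.
The other patterns: stems ending in -g insert -al- after the first vowel; stems ending in -o or -r add the prefix pi-.
So tati → gotatiob.

gotatiob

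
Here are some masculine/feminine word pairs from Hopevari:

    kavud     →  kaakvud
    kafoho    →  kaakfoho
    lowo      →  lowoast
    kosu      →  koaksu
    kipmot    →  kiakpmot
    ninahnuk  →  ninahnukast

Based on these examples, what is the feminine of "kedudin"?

kafoho and lowo both end in -o yet inflect differently (kaakfoho, lowoast), so the final letter is not what conditions the rule; the first letter is.
"kedudin" begins with k-. The stems beginning with k- (kafoho → kaakfoho, kipmot → kiakpmot, kavud → kaakvud) insert -ak- after the first vowel.
The other pattern: stems beginning with l- or n- add -ast.
So kedudin → keakdudin.

keakdudin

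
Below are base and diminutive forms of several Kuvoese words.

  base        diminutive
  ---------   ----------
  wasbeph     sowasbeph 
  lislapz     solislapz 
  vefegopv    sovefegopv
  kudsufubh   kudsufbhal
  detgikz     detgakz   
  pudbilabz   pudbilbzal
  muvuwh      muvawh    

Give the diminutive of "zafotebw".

wasbeph and kudsufubh both end in -h yet inflect differently (sowasbeph, kudsufbhal), so the final letter is not what conditions the rule; the second-to-last letter is.
"zafotebw" has second-to-last letter 'b'. The stems whose second-to-last letter is 'b' (kudsufubh → kudsufbhal, pudbilabz → pudbilbzal) delete the last vowel and add -al.
So zafotebw → zafotbwal.

zafotbwal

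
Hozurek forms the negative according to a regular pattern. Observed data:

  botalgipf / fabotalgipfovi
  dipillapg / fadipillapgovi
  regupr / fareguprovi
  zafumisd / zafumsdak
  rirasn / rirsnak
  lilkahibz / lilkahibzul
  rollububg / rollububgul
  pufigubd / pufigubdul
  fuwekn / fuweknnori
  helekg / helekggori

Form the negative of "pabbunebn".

pabbunebnul

"pabbunebn" has second-to-last letter 'b'. The stems whose second-to-last letter is 'b' (lilkahibz → lilkahibzul, rollububg → rollububgul, pufigubd → pufigubdul) add -ul.
The other patterns: stems whose second-to-last letter is 'p' add fa- … -ovi around the stem; stems whose second-to-last letter is 's' delete the last vowel and add -ak; stems whose second-to-last letter is 'k' double the final consonant and add -ori.
So pabbunebn → pabbunebnul.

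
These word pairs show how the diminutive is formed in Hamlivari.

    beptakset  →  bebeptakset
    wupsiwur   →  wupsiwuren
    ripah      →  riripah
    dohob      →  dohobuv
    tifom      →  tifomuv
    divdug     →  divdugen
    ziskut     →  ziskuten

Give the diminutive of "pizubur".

"pizubur" has last vowel 'u'. The stems whose last vowel is 'u' (wupsiwur → wupsiwuren, ziskut → ziskuten, divdug → divdugen) add -en.
The other patterns: stems whose last vowel is 'o' add -uv; stems whose last vowel is 'a' or 'e' repeat the first consonant+vowel as a prefix.
So pizubur → pizuburen.

pizuburen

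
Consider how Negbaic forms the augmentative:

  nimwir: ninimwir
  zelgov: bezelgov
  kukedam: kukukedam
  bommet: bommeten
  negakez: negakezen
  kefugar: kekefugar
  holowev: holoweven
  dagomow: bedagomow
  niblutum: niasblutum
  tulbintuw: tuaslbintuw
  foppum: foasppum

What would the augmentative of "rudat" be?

rurudat

foppum and kukedam both end in -m yet inflect differently (foasppum, kukukedam), so the final letter is not what conditions the rule; the last vowel is.
"rudat" has last vowel 'a'. The stems whose last vowel is 'a' (kukedam → kukukedam, kefugar → kekefugar) repeat the first consonant+vowel as a prefix.
The other patterns: stems whose last vowel is 'e' add -en; stems whose last vowel is 'u' insert -as- after the first vowel; stems whose last vowel is 'o' add the prefix be-.
So rudat → rurudat.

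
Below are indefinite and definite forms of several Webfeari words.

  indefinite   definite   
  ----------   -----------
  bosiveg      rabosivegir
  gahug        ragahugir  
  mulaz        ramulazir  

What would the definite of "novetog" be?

ranovetogir

Every pair shown (bosiveg → rabosivegir, gahug → ragahugir, mulaz → ramulazir) follows the same rule: add ra- … -ir around the stem.
So novetog → ranovetogir.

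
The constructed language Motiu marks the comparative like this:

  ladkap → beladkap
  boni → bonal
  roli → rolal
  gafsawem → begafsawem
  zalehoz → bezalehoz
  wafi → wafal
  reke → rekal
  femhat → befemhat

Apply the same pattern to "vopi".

vopal

reke and gafsawem both have last vowel 'e' yet inflect differently (rekal, begafsawem), so the last vowel is not what conditions the rule; whether the stem ends in a vowel or a consonant is.
"vopi" ends in a vowel. The stems ending in a vowel (reke → rekal, roli → rolal, wafi → wafal) drop the final letter and add -al.
So vopi → vopal.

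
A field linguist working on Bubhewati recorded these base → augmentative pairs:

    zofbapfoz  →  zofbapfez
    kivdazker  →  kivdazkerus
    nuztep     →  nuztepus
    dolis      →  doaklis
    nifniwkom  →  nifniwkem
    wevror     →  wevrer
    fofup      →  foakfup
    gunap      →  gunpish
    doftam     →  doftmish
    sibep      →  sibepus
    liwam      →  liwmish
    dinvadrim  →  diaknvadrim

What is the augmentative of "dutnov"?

dutnev

"dutnov" has last vowel 'o'. The stems whose last vowel is 'o' (zofbapfoz → zofbapfez, wevror → wevrer, nifniwkom → nifniwkem) change the last vowel to 'e'.
So dutnov → dutnev.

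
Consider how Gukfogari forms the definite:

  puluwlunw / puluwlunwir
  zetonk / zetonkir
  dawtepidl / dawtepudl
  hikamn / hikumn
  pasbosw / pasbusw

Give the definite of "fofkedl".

fofkudl

puluwlunw and pasbosw both end in -w yet inflect differently (puluwlunwir, pasbusw), so the final letter is not what conditions the rule; the second-to-last letter is.
"fofkedl" has second-to-last letter 'd'. The one such stem in the data (dawtepidl → dawtepudl) changes the last vowel to 'u' (as do hikamn, pasbosw), so the same rule applies.
So fofkedl → fofkudl.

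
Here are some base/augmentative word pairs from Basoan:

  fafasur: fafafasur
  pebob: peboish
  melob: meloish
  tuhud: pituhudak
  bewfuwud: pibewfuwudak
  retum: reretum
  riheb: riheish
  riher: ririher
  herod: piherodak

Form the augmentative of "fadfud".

pifadfudak

melob and herod both have last vowel 'o' yet inflect differently (meloish, piherodak), so the last vowel is not what conditions the rule; the final letter is.
"fadfud" ends in -d. The stems ending in -d (tuhud → pituhudak, bewfuwud → pibewfuwudak, herod → piherodak) add pi- … -ak around the stem.
The other patterns: stems ending in -b drop the final letter and add -ish; stems ending in -m or -r repeat the first consonant+vowel as a prefix.
So fadfud → pifadfudak.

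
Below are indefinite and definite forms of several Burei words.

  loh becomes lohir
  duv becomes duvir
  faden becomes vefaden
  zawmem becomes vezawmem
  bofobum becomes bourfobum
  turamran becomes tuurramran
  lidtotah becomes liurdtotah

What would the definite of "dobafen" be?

zawmem and bofobum both end in -m yet inflect differently (vezawmem, bourfobum), so the final letter is not what conditions the rule; the number of vowels is.
"dobafen" has 3 vowels. The stems with 3 vowels (bofobum → bourfobum, turamran → tuurramran, lidtotah → liurdtotah) insert -ur- after the first vowel.
So dobafen → dourbafen.

dourbafen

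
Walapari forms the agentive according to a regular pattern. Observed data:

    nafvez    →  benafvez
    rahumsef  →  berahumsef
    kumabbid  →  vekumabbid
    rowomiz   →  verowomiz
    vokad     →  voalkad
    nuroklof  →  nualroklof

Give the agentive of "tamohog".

taalmohog

nafvez and rowomiz both end in -z yet inflect differently (benafvez, verowomiz), so the final letter is not what conditions the rule; the last vowel is.
"tamohog" has last vowel 'o'. The one such stem in the data (nuroklof → nualroklof) inserts -al- after the first vowel (as does vokad), so the same rule applies.
The other patterns: stems whose last vowel is 'e' add the prefix be-; stems whose last vowel is 'i' add the prefix ve-.
So tamohog → taalmohog.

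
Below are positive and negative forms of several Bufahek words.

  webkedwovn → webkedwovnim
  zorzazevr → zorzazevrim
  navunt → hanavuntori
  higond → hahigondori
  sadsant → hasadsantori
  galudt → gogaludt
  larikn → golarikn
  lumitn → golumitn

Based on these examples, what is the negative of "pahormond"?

hapahormondori

"pahormond" has second-to-last letter 'n'. The stems whose second-to-last letter is 'n' (navunt → hanavuntori, higond → hahigondori, sadsant → hasadsantori) add ha- … -ori around the stem.
So pahormond → hapahormondori.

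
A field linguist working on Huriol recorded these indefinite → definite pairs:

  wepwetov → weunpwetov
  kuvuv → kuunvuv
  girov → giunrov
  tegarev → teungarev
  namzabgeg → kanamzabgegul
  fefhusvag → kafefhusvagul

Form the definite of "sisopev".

siunsopev

"sisopev" ends in -v. The stems ending in -v (wepwetov → weunpwetov, kuvuv → kuunvuv, girov → giunrov) insert -un- after the first vowel.
So sisopev → siunsopev.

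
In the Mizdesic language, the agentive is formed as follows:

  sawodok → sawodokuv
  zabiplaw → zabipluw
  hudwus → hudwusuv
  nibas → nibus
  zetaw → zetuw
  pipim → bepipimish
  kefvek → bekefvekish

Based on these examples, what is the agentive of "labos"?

labosuv

nibas and hudwus both end in -s yet inflect differently (nibus, hudwusuv), so the final letter is not what conditions the rule; the last vowel is.
"labos" has last vowel 'o'. The one such stem in the data (sawodok → sawodokuv) adds -uv, so the same rule applies.
The other patterns: stems whose last vowel is 'a' change the last vowel to 'u'; stems whose last vowel is 'e' or 'i' add be- … -ish around the stem.
So labos → labosuv.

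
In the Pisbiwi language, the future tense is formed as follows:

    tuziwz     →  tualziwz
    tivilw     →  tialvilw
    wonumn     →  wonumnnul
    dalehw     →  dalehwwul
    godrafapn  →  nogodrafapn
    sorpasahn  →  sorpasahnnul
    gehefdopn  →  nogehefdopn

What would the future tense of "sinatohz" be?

wonumn and gehefdopn both end in -n yet inflect differently (wonumnnul, nogehefdopn), so the final letter is not what conditions the rule; the second-to-last letter is.
"sinatohz" has second-to-last letter 'h'. The stems whose second-to-last letter is 'h' (sorpasahn → sorpasahnnul, dalehw → dalehwwul) double the final consonant and add -ul.
So sinatohz → sinatohzzul.

sinatohzzul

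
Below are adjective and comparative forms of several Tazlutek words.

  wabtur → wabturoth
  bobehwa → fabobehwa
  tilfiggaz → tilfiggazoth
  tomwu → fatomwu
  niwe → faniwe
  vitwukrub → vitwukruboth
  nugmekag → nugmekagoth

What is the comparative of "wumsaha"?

fawumsaha

tilfiggaz and bobehwa both have last vowel 'a' yet inflect differently (tilfiggazoth, fabobehwa), so the last vowel is not what conditions the rule; whether the stem ends in a vowel or a consonant is.
"wumsaha" ends in a vowel. The stems ending in a vowel (niwe → faniwe, bobehwa → fabobehwa, tomwu → fatomwu) add the prefix fa-.
So wumsaha → fawumsaha.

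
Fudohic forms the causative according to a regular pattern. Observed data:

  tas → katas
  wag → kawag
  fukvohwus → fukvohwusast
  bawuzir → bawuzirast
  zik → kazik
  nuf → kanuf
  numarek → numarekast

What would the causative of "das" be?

kadas

numarek and zik both end in -k yet inflect differently (numarekast, kazik), so the final letter is not what conditions the rule; the number of vowels is.
"das" has 1 vowel. The stems with 1 vowel (nuf → kanuf, zik → kazik, wag → kawag) add the prefix ka-.
So das → kadas.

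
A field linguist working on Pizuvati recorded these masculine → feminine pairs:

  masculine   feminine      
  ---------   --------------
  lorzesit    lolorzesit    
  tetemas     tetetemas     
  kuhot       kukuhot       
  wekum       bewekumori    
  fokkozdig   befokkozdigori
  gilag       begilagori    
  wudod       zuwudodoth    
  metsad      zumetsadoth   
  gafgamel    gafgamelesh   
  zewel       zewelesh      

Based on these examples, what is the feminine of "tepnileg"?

betepnilegori

lorzesit and fokkozdig both have last vowel 'i' yet inflect differently (lolorzesit, befokkozdigori), so the last vowel is not what conditions the rule; the final letter is.
"tepnileg" ends in -g. The stems ending in -g (fokkozdig → befokkozdigori, gilag → begilagori) add be- … -ori around the stem.
The other patterns: stems ending in -s or -t repeat the first consonant+vowel as a prefix; stems ending in -d add zu- … -oth around the stem; stems ending in -l add -esh.
So tepnileg → betepnilegori.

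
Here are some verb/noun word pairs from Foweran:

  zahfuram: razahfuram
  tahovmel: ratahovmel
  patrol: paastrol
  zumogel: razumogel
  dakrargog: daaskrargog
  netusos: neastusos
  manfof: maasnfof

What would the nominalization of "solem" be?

rasolem

"solem" has last vowel 'e'. The stems whose last vowel is 'e' (tahovmel → ratahovmel, zumogel → razumogel) add the prefix ra-.
So solem → rasolem.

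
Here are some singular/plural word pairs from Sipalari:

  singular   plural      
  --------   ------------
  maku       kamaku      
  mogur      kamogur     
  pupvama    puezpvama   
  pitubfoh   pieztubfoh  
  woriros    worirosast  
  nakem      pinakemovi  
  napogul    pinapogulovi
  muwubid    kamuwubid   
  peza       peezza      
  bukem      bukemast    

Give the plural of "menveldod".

bukem and nakem both end in -m yet inflect differently (bukemast, pinakemovi), so the final letter is not what conditions the rule; the first letter is.
"menveldod" begins with m-. The stems beginning with m- (mogur → kamogur, muwubid → kamuwubid, maku → kamaku) add the prefix ka-.
So menveldod → kamenveldod.

kamenveldod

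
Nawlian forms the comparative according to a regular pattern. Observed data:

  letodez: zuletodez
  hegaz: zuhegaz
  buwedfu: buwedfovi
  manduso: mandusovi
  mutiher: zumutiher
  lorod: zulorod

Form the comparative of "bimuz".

zubimuz

lorod and manduso both have last vowel 'o' yet inflect differently (zulorod, mandusovi), so the last vowel is not what conditions the rule; whether the stem ends in a vowel or a consonant is.
"bimuz" ends in a consonant. The stems ending in a consonant (hegaz → zuhegaz, lorod → zulorod, letodez → zuletodez) add the prefix zu-.
The other pattern: stems ending in a vowel drop the final letter and add -ovi.
So bimuz → zubimuz.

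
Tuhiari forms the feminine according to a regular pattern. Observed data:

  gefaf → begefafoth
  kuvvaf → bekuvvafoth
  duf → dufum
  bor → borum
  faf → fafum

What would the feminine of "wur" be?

"wur" has 1 vowel. The stems with 1 vowel (duf → dufum, bor → borum, faf → fafum) add -um.
So wur → wurum.

wurum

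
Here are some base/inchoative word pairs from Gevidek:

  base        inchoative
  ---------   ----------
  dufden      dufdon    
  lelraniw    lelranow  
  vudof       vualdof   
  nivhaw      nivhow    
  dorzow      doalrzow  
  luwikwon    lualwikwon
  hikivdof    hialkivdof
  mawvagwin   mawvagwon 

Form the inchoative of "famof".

luwikwon and dufden both end in -n yet inflect differently (lualwikwon, dufdon), so the final letter is not what conditions the rule; the last vowel is.
"famof" has last vowel 'o'. The stems whose last vowel is 'o' (luwikwon → lualwikwon, vudof → vualdof, dorzow → doalrzow) insert -al- after the first vowel.
The other pattern: stems whose last vowel is 'a', 'e' or 'i' change the last vowel to 'o'.
So famof → faalmof.

faalmof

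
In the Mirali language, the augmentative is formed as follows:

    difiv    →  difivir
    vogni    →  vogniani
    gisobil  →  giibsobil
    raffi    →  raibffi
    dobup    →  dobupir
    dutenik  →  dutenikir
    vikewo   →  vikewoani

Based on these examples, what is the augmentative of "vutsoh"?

vogni and raffi both end in -i yet inflect differently (vogniani, raibffi), so the final letter is not what conditions the rule; the first letter is.
"vutsoh" begins with v-. The stems beginning with v- (vikewo → vikewoani, vogni → vogniani) add -ani.
The other patterns: stems beginning with d- add -ir; stems beginning with g- or r- insert -ib- after the first vowel.
So vutsoh → vutsohani.

vutsohani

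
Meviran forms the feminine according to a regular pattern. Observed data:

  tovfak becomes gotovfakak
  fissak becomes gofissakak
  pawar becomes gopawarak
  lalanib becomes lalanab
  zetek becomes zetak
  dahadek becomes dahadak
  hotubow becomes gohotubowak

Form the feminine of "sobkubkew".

sobkubkaw

tovfak and zetek both end in -k yet inflect differently (gotovfakak, zetak), so the final letter is not what conditions the rule; the last vowel is.
"sobkubkew" has last vowel 'e'. The stems whose last vowel is 'e' (zetek → zetak, dahadek → dahadak) change the last vowel to 'a'.
The other pattern: stems whose last vowel is 'a' or 'o' add go- … -ak around the stem.
So sobkubkew → sobkubkaw.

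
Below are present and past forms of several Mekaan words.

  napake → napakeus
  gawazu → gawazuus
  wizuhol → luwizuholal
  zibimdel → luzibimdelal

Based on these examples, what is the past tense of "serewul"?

luserewulal

napake and zibimdel both have last vowel 'e' yet inflect differently (napakeus, luzibimdelal), so the last vowel is not what conditions the rule; whether the stem ends in a vowel or a consonant is.
"serewul" ends in a consonant. The stems ending in a consonant (wizuhol → luwizuholal, zibimdel → luzibimdelal) add lu- … -al around the stem.
The other pattern: stems ending in a vowel add -us.
So serewul → luserewulal.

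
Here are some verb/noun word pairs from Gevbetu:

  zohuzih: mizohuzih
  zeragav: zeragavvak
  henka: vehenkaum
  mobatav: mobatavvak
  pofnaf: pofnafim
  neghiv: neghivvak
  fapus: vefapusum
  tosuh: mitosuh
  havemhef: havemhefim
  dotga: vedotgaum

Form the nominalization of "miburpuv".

miburpuvvak

pofnaf and zeragav both have last vowel 'a' yet inflect differently (pofnafim, zeragavvak), so the last vowel is not what conditions the rule; the final letter is.
"miburpuv" ends in -v. The stems ending in -v (zeragav → zeragavvak, neghiv → neghivvak, mobatav → mobatavvak) double the final consonant and add -ak.
The other patterns: stems ending in -h add the prefix mi-; stems ending in -f add -im; stems ending in -a or -s add ve- … -um around the stem.
So miburpuv → miburpuvvak.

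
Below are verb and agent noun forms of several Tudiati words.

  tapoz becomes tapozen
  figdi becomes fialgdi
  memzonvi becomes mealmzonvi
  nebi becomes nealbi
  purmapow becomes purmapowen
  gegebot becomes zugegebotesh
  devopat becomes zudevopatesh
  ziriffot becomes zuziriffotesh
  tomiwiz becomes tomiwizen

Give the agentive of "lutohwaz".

gegebot and tapoz both have last vowel 'o' yet inflect differently (zugegebotesh, tapozen), so the last vowel is not what conditions the rule; the final letter is.
"lutohwaz" ends in -z. The stems ending in -z (tapoz → tapozen, tomiwiz → tomiwizen) add -en.
The other patterns: stems ending in -t add zu- … -esh around the stem; stems ending in -i insert -al- after the first vowel.
So lutohwaz → lutohwazen.

lutohwazen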